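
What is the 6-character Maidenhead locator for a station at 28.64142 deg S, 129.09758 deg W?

CG51ki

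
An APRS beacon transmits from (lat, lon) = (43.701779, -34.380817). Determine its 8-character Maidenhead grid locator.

HN23tq48

Add 180° to longitude and 90° to latitude: 145.61918, 133.70178.
Field (20°×10°, letters A–R): lon ⌊145.61918/20⌋ = 7 → H; lat ⌊133.70178/10⌋ = 13 → N.
Square (2°×1°, digits 0–9): lon ⌊5.61918/2⌋ = 2; lat ⌊3.70178/1⌋ = 3.
Subsquare (5′×2.5′, letters a–x): lon ⌊1.61918/0.0833333⌋ = 19 → t; lat ⌊0.70178/0.0416667⌋ = 16 → q.
Extended square (30″×15″, digits 0–9): lon ⌊0.03585/0.00833333⌋ = 4; lat ⌊0.03511/0.00416667⌋ = 8.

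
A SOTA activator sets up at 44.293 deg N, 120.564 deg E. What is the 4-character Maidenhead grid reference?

PN04

Add 180° to longitude and 90° to latitude: 300.56, 134.29.
Field: 300.56/20 → 15 → P, 134.29/10 → 13 → N; chars PN.
Square: 0.56/2 → 0, 4.29/1 → 4; chars 04.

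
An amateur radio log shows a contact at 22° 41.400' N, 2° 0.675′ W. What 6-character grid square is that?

Offset from 180°W / 90°S: lon 177.9888°, lat 112.6900°.
Field: 177.9888/20 → 8 → I, 112.6900/10 → 11 → L; chars IL.
Square: 17.9888/2 → 8, 2.6900/1 → 2; chars 82.
Subsquare: 1.9888/0.0833333 → 23 → x, 0.6900/0.0416667 → 16 → q; chars xq.

IL82xq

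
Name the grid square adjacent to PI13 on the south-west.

Longitude square 1; −1 → 0.
Latitude square 3; −1 → 2.

PI02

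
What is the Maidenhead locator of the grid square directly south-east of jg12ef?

Longitude subsquare e = 4; +1 → 5 = f.
Latitude subsquare f = 5; −1 → 4 = e.

JG12fe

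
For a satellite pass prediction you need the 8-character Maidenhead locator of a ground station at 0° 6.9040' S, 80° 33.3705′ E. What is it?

NI09gv62

Offset from 180°W / 90°S: lon 260.55617°, lat 89.88493°.
Field: lon ⌊260.55617/20⌋ = 13 → N; lat ⌊89.88493/10⌋ = 8 → I.
Square: lon ⌊0.55617/2⌋ = 0; lat ⌊9.88493/1⌋ = 9.
Subsquare: lon ⌊0.55617/0.0833333⌋ = 6 → g; lat ⌊0.88493/0.0416667⌋ = 21 → v.
Extended square: lon ⌊0.05617/0.00833333⌋ = 6; lat ⌊0.00993/0.00416667⌋ = 2.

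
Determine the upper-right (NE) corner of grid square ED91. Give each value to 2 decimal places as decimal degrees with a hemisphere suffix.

58.00° S, 80.00° W

Field E=4, D=3: +4·20° lon, +3·10° lat → SW at lon -100°, lat -60°.
Square 9, 1: +9·2° lon, +1·1° lat → SW at lon -82°, lat -59°.
Cell spans 2° lon × 1° lat. NE corner is SW corner plus one full cell.
latitude 58.00° S, longitude 80.00° W.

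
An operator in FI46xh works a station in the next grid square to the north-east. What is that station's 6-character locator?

Longitude subsquare x = 23; +1 → 24, wraps to 0 = a, carry into square.
Longitude square 4; +1 → 5.
Latitude subsquare h = 7; +1 → 8 = i.

FI56ai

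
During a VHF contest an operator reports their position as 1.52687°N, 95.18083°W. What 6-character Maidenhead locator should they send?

EJ21jm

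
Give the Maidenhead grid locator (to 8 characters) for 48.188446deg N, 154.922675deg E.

Shift to the Maidenhead origin (180°W, 90°S): lon 334.92268, lat 138.18845.
Field: lon ⌊334.92268/20⌋ = 16 → Q; lat ⌊138.18845/10⌋ = 13 → N.
Square: lon ⌊14.92268/2⌋ = 7; lat ⌊8.18845/1⌋ = 8.
Subsquare: lon ⌊0.92268/0.0833333⌋ = 11 → l; lat ⌊0.18845/0.0416667⌋ = 4 → e.
Extended square: lon ⌊0.00601/0.00833333⌋ = 0; lat ⌊0.02178/0.00416667⌋ = 5.

QN78le05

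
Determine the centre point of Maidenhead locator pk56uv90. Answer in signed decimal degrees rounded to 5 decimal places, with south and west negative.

Field P=15, K=10: +15·20° lon, +10·10° lat → SW at lon 120°, lat 10°.
Square 5, 6: +5·2° lon, +6·1° lat → SW at lon 130°, lat 16°.
Subsquare u=20, v=21: +20·0.0833333° lon, +21·0.0416667° lat → SW at lon 131.667°, lat 16.875°.
Extended square 9, 0: +9·0.00833333° lon, +0·0.00416667° lat → SW at lon 131.742°, lat 16.875°.
Cell spans 0.00833333° lon × 0.00416667° lat. Centre is SW corner plus half of each.
latitude 16.87708, longitude 131.74583.

16.87708, 131.74583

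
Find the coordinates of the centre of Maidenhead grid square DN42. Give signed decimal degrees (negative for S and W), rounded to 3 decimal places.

Field D=3, N=13: +3·20° lon, +13·10° lat → SW at lon -120°, lat 40°.
Square 4, 2: +4·2° lon, +2·1° lat → SW at lon -112°, lat 42°.
Cell spans 2° lon × 1° lat. Centre is SW corner plus half of each.
latitude 42.500, longitude -111.000.

42.500, -111.000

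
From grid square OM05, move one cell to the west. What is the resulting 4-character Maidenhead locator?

Longitude square 0; −1 → -1, wraps to 9, carry into field.
Longitude field O = 14; −1 → 13 = N.
The latitude characters are unchanged.

NM95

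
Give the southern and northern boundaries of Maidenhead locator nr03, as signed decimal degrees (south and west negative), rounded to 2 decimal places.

Field N=13, R=17: +13·20° lon, +17·10° lat → SW at lon 80°, lat 80°.
Square 0, 3: +0·2° lon, +3·1° lat → SW at lon 80°, lat 83°.
Cell spans 2° lon × 1° lat.
south 83.00, north 84.00.

83.00, 84.00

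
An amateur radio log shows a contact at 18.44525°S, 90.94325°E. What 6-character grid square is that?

NH51ln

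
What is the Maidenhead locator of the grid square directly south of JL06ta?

Latitude subsquare a = 0; −1 → -1, wraps to 23 = x, carry into square.
Latitude square 6; −1 → 5.
The longitude characters are unchanged.

JL05tx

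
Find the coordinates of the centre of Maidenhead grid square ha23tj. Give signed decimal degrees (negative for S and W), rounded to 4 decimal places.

-86.6042, -34.3750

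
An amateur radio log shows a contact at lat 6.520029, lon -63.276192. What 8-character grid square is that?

FJ86im64

Shift to the Maidenhead origin (180°W, 90°S): lon 116.72381, lat 96.52003.
Field: lon ⌊116.72381/20⌋ = 5 → F; lat ⌊96.52003/10⌋ = 9 → J.
Square: lon ⌊16.72381/2⌋ = 8; lat ⌊6.52003/1⌋ = 6.
Subsquare: lon ⌊0.72381/0.0833333⌋ = 8 → i; lat ⌊0.52003/0.0416667⌋ = 12 → m.
Extended square: lon ⌊0.05714/0.00833333⌋ = 6; lat ⌊0.02003/0.00416667⌋ = 4.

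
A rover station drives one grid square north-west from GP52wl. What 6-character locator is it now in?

GP52vm

Longitude subsquare w = 22; −1 → 21 = v.
Latitude subsquare l = 11; +1 → 12 = m.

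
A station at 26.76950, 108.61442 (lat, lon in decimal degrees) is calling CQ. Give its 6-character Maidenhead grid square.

Add 180° to longitude and 90° to latitude: 288.6144, 116.7695.
Field (20°×10°, letters A–R): lon ⌊288.6144/20⌋ = 14 → O; lat ⌊116.7695/10⌋ = 11 → L.
Square (2°×1°, digits 0–9): lon ⌊8.6144/2⌋ = 4; lat ⌊6.7695/1⌋ = 6.
Subsquare (5′×2.5′, letters a–x): lon ⌊0.6144/0.0833333⌋ = 7 → h; lat ⌊0.7695/0.0416667⌋ = 18 → s.

OL46hs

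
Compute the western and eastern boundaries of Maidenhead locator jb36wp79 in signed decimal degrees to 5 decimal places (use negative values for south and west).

7.89167, 7.90000

Field J=9, B=1: +9·20° lon, +1·10° lat → SW at lon 0°, lat -80°.
Square 3, 6: +3·2° lon, +6·1° lat → SW at lon 6°, lat -74°.
Subsquare w=22, p=15: +22·0.0833333° lon, +15·0.0416667° lat → SW at lon 7.83333°, lat -73.375°.
Extended square 7, 9: +7·0.00833333° lon, +9·0.00416667° lat → SW at lon 7.89167°, lat -73.3375°.
Cell spans 0.00833333° lon × 0.00416667° lat.
west 7.89167, east 7.90000.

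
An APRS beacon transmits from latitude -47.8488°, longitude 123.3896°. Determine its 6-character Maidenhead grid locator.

PE12qd

Shift to the Maidenhead origin (180°W, 90°S): lon 303.3896, lat 42.1512.
Field: 303.3896/20 → 15 → P, 42.1512/10 → 4 → E; chars PE.
Square: 3.3896/2 → 1, 2.1512/1 → 2; chars 12.
Subsquare: 1.3896/0.0833333 → 16 → q, 0.1512/0.0416667 → 3 → d; chars qd.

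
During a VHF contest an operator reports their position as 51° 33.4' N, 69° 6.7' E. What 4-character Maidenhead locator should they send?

Offset from 180°W / 90°S: lon 249.11°, lat 141.56°.
Field (20°×10°, letters A–R): lon ⌊249.11/20⌋ = 12 → M; lat ⌊141.56/10⌋ = 14 → O.
Square (2°×1°, digits 0–9): lon ⌊9.11/2⌋ = 4; lat ⌊1.56/1⌋ = 1.

MO41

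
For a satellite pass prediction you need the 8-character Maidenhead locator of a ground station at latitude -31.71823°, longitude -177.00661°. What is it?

AF18lg97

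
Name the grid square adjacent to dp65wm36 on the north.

DP65wm37

Latitude extended square 6; +1 → 7.
The longitude characters are unchanged.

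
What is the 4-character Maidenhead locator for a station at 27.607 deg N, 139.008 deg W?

CL07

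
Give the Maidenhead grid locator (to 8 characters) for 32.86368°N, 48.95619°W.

Shift to the Maidenhead origin (180°W, 90°S): lon 131.04381, lat 122.86368.
Field (20°×10°, letters A–R): 131.04381/20 → 6 → G, 122.86368/10 → 12 → M; chars GM.
Square (2°×1°, digits 0–9): 11.04381/2 → 5, 2.86368/1 → 2; chars 52.
Subsquare (5′×2.5′, letters a–x): 1.04381/0.0833333 → 12 → m, 0.86368/0.0416667 → 20 → u; chars mu.
Extended square (30″×15″, digits 0–9): 0.04381/0.00833333 → 5, 0.03035/0.00416667 → 7; chars 57.

GM52mu57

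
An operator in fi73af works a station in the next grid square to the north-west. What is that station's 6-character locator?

Longitude subsquare a = 0; −1 → -1, wraps to 23 = x, carry into square.
Longitude square 7; −1 → 6.
Latitude subsquare f = 5; +1 → 6 = g.

FI63xg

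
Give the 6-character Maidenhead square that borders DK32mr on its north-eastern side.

DK32ns

Longitude subsquare m = 12; +1 → 13 = n.
Latitude subsquare r = 17; +1 → 18 = s.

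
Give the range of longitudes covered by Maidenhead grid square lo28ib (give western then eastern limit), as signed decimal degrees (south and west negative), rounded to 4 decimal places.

44.6667, 44.7500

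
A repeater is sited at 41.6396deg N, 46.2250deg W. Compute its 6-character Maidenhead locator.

Add 180° to longitude and 90° to latitude: 133.7750, 131.6396.
Field: lon ⌊133.7750/20⌋ = 6 → G; lat ⌊131.6396/10⌋ = 13 → N.
Square: lon ⌊13.7750/2⌋ = 6; lat ⌊1.6396/1⌋ = 1.
Subsquare: lon ⌊1.7750/0.0833333⌋ = 21 → v; lat ⌊0.6396/0.0416667⌋ = 15 → p.

GN61vp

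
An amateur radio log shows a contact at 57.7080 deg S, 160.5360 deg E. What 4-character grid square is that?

RD02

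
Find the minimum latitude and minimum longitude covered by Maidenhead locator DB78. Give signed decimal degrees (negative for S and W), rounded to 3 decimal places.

Field D=3, B=1: +3·20° lon, +1·10° lat → SW at lon -120°, lat -80°.
Square 7, 8: +7·2° lon, +8·1° lat → SW at lon -106°, lat -72°.
latitude -72.000, longitude -106.000.

-72.000, -106.000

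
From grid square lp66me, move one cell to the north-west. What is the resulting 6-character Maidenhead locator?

LP66lf

Longitude subsquare m = 12; −1 → 11 = l.
Latitude subsquare e = 4; +1 → 5 = f.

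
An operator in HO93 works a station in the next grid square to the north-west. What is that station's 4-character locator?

HO84

Longitude square 9; −1 → 8.
Latitude square 3; +1 → 4.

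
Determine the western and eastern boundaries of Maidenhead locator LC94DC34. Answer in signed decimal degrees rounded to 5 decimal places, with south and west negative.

58.27500, 58.28333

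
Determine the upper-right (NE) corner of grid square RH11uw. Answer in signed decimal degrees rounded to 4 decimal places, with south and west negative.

Field R=17, H=7: +17·20° lon, +7·10° lat → SW at lon 160°, lat -20°.
Square 1, 1: +1·2° lon, +1·1° lat → SW at lon 162°, lat -19°.
Subsquare u=20, w=22: +20·0.0833333° lon, +22·0.0416667° lat → SW at lon 163.667°, lat -18.0833°.
Cell spans 0.0833333° lon × 0.0416667° lat. NE corner is SW corner plus one full cell.
latitude -18.0417, longitude 163.7500.

-18.0417, 163.7500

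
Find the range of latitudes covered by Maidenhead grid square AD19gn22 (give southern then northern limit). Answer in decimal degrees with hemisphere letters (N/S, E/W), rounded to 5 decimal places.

Field A=0, D=3: +0·20° lon, +3·10° lat → SW at lon -180°, lat -60°.
Square 1, 9: +1·2° lon, +9·1° lat → SW at lon -178°, lat -51°.
Subsquare g=6, n=13: +6·0.0833333° lon, +13·0.0416667° lat → SW at lon -177.5°, lat -50.4583°.
Extended square 2, 2: +2·0.00833333° lon, +2·0.00416667° lat → SW at lon -177.483°, lat -50.45°.
Cell spans 0.00833333° lon × 0.00416667° lat.
south 50.45000° S, north 50.44583° S.

50.45000° S, 50.44583° S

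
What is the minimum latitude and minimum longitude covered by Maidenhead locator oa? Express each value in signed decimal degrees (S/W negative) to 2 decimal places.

-90.00, 100.00

Field O=14, A=0: +14·20° lon, +0·10° lat → SW at lon 100°, lat -90°.
latitude -90.00, longitude 100.00.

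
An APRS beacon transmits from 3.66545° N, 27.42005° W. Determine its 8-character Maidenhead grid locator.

HJ63gp99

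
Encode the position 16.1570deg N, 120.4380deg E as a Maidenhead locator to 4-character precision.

PK06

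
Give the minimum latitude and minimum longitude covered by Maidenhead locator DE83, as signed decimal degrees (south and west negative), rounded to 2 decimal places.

Field D=3, E=4: +3·20° lon, +4·10° lat → SW at lon -120°, lat -50°.
Square 8, 3: +8·2° lon, +3·1° lat → SW at lon -104°, lat -47°.
latitude -47.00, longitude -104.00.

-47.00, -104.00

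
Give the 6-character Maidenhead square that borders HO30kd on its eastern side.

Longitude subsquare k = 10; +1 → 11 = l.
The latitude characters are unchanged.

HO30ld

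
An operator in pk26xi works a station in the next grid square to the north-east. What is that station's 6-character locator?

PK36aj

Longitude subsquare x = 23; +1 → 24, wraps to 0 = a, carry into square.
Longitude square 2; +1 → 3.
Latitude subsquare i = 8; +1 → 9 = j.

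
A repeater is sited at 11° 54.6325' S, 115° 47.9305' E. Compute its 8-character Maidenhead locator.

OH78vc51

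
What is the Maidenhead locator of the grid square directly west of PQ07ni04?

PQ07mi94

Longitude extended square 0; −1 → -1, wraps to 9, carry into subsquare.
Longitude subsquare n = 13; −1 → 12 = m.
The latitude characters are unchanged.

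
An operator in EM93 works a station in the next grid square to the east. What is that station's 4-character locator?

FM03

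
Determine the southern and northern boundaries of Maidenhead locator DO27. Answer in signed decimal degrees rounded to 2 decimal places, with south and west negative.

57.00, 58.00

Field D=3, O=14: +3·20° lon, +14·10° lat → SW at lon -120°, lat 50°.
Square 2, 7: +2·2° lon, +7·1° lat → SW at lon -116°, lat 57°.
Cell spans 2° lon × 1° lat.
south 57.00, north 58.00.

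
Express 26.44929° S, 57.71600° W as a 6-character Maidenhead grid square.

GG13dn

Shift to the Maidenhead origin (180°W, 90°S): lon 122.2840, lat 63.5507.
Field (20°×10°, letters A–R): 122.2840/20 → 6 → G, 63.5507/10 → 6 → G; chars GG.
Square (2°×1°, digits 0–9): 2.2840/2 → 1, 3.5507/1 → 3; chars 13.
Subsquare (5′×2.5′, letters a–x): 0.2840/0.0833333 → 3 → d, 0.5507/0.0416667 → 13 → n; chars dn.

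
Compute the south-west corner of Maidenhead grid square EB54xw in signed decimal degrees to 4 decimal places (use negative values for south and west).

-75.0833, -88.0833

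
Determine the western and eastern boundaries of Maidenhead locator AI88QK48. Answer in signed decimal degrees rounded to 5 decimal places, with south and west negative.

-162.63333, -162.62500

Field A=0, I=8: +0·20° lon, +8·10° lat → SW at lon -180°, lat -10°.
Square 8, 8: +8·2° lon, +8·1° lat → SW at lon -164°, lat -2°.
Subsquare q=16, k=10: +16·0.0833333° lon, +10·0.0416667° lat → SW at lon -162.667°, lat -1.58333°.
Extended square 4, 8: +4·0.00833333° lon, +8·0.00416667° lat → SW at lon -162.633°, lat -1.55°.
Cell spans 0.00833333° lon × 0.00416667° lat.
west -162.63333, east -162.62500.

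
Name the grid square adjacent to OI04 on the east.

OI14

Longitude square 0; +1 → 1.
The latitude characters are unchanged.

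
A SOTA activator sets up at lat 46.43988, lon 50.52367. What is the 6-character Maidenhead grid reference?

Shift to the Maidenhead origin (180°W, 90°S): lon 230.5237, lat 136.4399.
Field (20°×10°, letters A–R): 230.5237/20 → 11 → L, 136.4399/10 → 13 → N; chars LN.
Square (2°×1°, digits 0–9): 10.5237/2 → 5, 6.4399/1 → 6; chars 56.
Subsquare (5′×2.5′, letters a–x): 0.5237/0.0833333 → 6 → g, 0.4399/0.0416667 → 10 → k; chars gk.

LN56gk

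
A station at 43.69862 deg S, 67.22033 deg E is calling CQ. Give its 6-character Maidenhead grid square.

ME36oh

Offset from 180°W / 90°S: lon 247.2203°, lat 46.3014°.
Field: lon ⌊247.2203/20⌋ = 12 → M; lat ⌊46.3014/10⌋ = 4 → E.
Square: lon ⌊7.2203/2⌋ = 3; lat ⌊6.3014/1⌋ = 6.
Subsquare: lon ⌊1.2203/0.0833333⌋ = 14 → o; lat ⌊0.3014/0.0416667⌋ = 7 → h.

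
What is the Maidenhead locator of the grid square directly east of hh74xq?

Longitude subsquare x = 23; +1 → 24, wraps to 0 = a, carry into square.
Longitude square 7; +1 → 8.
The latitude characters are unchanged.

HH84aq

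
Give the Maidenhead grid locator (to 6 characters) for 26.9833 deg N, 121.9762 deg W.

Offset from 180°W / 90°S: lon 58.0238°, lat 116.9833°.
Field: lon ⌊58.0238/20⌋ = 2 → C; lat ⌊116.9833/10⌋ = 11 → L.
Square: lon ⌊18.0238/2⌋ = 9; lat ⌊6.9833/1⌋ = 6.
Subsquare: lon ⌊0.0238/0.0833333⌋ = 0 → a; lat ⌊0.9833/0.0416667⌋ = 23 → x.

CL96ax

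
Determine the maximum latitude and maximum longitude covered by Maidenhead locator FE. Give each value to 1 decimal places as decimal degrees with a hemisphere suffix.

40.0° S, 60.0° W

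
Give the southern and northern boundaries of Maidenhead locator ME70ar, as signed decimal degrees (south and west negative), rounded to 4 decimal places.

Field M=12, E=4: +12·20° lon, +4·10° lat → SW at lon 60°, lat -50°.
Square 7, 0: +7·2° lon, +0·1° lat → SW at lon 74°, lat -50°.
Subsquare a=0, r=17: +0·0.0833333° lon, +17·0.0416667° lat → SW at lon 74°, lat -49.2917°.
Cell spans 0.0833333° lon × 0.0416667° lat.
south -49.2917, north -49.2500.

-49.2917, -49.2500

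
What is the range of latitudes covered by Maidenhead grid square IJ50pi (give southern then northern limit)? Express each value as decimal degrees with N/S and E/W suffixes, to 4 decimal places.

0.3333° N, 0.3750° N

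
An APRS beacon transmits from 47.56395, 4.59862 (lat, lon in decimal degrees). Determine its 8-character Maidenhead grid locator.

JN27hn15

Shift to the Maidenhead origin (180°W, 90°S): lon 184.59862, lat 137.56395.
Field (20°×10°, letters A–R): 184.59862/20 → 9 → J, 137.56395/10 → 13 → N; chars JN.
Square (2°×1°, digits 0–9): 4.59862/2 → 2, 7.56395/1 → 7; chars 27.
Subsquare (5′×2.5′, letters a–x): 0.59862/0.0833333 → 7 → h, 0.56395/0.0416667 → 13 → n; chars hn.
Extended square (30″×15″, digits 0–9): 0.01529/0.00833333 → 1, 0.02228/0.00416667 → 5; chars 15.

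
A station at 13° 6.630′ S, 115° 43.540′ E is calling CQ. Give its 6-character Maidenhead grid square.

OH76uv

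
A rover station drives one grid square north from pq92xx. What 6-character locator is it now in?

Latitude subsquare x = 23; +1 → 24, wraps to 0 = a, carry into square.
Latitude square 2; +1 → 3.
The longitude characters are unchanged.

PQ93xa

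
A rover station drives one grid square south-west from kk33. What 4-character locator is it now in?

KK22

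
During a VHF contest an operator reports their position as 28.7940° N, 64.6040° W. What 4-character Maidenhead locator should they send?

FL78

Add 180° to longitude and 90° to latitude: 115.40, 118.79.
Field (20°×10°, letters A–R): 115.40/20 → 5 → F, 118.79/10 → 11 → L; chars FL.
Square (2°×1°, digits 0–9): 15.40/2 → 7, 8.79/1 → 8; chars 78.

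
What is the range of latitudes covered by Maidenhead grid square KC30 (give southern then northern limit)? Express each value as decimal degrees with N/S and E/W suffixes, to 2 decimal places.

70.00° S, 69.00° S

Field K=10, C=2: +10·20° lon, +2·10° lat → SW at lon 20°, lat -70°.
Square 3, 0: +3·2° lon, +0·1° lat → SW at lon 26°, lat -70°.
Cell spans 2° lon × 1° lat.
south 70.00° S, north 69.00° S.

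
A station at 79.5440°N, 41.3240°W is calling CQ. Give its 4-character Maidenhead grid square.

Shift to the Maidenhead origin (180°W, 90°S): lon 138.68, lat 169.54.
Field: 138.68/20 → 6 → G, 169.54/10 → 16 → Q; chars GQ.
Square: 18.68/2 → 9, 9.54/1 → 9; chars 99.

GQ99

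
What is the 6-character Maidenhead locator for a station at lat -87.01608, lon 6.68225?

Add 180° to longitude and 90° to latitude: 186.6823, 2.9839.
Field: lon ⌊186.6823/20⌋ = 9 → J; lat ⌊2.9839/10⌋ = 0 → A.
Square: lon ⌊6.6823/2⌋ = 3; lat ⌊2.9839/1⌋ = 2.
Subsquare: lon ⌊0.6823/0.0833333⌋ = 8 → i; lat ⌊0.9839/0.0416667⌋ = 23 → x.

JA32ix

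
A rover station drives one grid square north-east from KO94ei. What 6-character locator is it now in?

Longitude subsquare e = 4; +1 → 5 = f.
Latitude subsquare i = 8; +1 → 9 = j.

KO94fj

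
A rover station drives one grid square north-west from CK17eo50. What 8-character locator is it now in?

CK17eo41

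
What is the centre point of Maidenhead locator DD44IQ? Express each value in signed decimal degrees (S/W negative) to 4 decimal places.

Field D=3, D=3: +3·20° lon, +3·10° lat → SW at lon -120°, lat -60°.
Square 4, 4: +4·2° lon, +4·1° lat → SW at lon -112°, lat -56°.
Subsquare i=8, q=16: +8·0.0833333° lon, +16·0.0416667° lat → SW at lon -111.333°, lat -55.3333°.
Cell spans 0.0833333° lon × 0.0416667° lat. Centre is SW corner plus half of each.
latitude -55.3125, longitude -111.2917.

-55.3125, -111.2917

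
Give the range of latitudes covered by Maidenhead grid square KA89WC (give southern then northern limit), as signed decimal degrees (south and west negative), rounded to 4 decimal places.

Field K=10, A=0: +10·20° lon, +0·10° lat → SW at lon 20°, lat -90°.
Square 8, 9: +8·2° lon, +9·1° lat → SW at lon 36°, lat -81°.
Subsquare w=22, c=2: +22·0.0833333° lon, +2·0.0416667° lat → SW at lon 37.8333°, lat -80.9167°.
Cell spans 0.0833333° lon × 0.0416667° lat.
south -80.9167, north -80.8750.

-80.9167, -80.8750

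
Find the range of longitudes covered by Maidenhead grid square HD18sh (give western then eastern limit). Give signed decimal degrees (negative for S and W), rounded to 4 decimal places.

-36.5000, -36.4167

Field H=7, D=3: +7·20° lon, +3·10° lat → SW at lon -40°, lat -60°.
Square 1, 8: +1·2° lon, +8·1° lat → SW at lon -38°, lat -52°.
Subsquare s=18, h=7: +18·0.0833333° lon, +7·0.0416667° lat → SW at lon -36.5°, lat -51.7083°.
Cell spans 0.0833333° lon × 0.0416667° lat.
west -36.5000, east -36.4167.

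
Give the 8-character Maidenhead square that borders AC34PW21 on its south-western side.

AC34pw10

Longitude extended square 2; −1 → 1.
Latitude extended square 1; −1 → 0.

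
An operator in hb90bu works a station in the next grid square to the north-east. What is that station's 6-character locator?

HB90cv

Longitude subsquare b = 1; +1 → 2 = c.
Latitude subsquare u = 20; +1 → 21 = v.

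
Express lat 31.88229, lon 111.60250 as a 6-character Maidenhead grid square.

OM51tv

Shift to the Maidenhead origin (180°W, 90°S): lon 291.6025, lat 121.8823.
Field: lon ⌊291.6025/20⌋ = 14 → O; lat ⌊121.8823/10⌋ = 12 → M.
Square: lon ⌊11.6025/2⌋ = 5; lat ⌊1.8823/1⌋ = 1.
Subsquare: lon ⌊1.6025/0.0833333⌋ = 19 → t; lat ⌊0.8823/0.0416667⌋ = 21 → v.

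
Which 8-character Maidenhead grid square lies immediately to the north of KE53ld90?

KE53ld91

Latitude extended square 0; +1 → 1.
The longitude characters are unchanged.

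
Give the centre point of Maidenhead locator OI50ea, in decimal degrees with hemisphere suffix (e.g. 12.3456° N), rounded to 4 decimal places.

9.9792° S, 110.3750° E

Field O=14, I=8: +14·20° lon, +8·10° lat → SW at lon 100°, lat -10°.
Square 5, 0: +5·2° lon, +0·1° lat → SW at lon 110°, lat -10°.
Subsquare e=4, a=0: +4·0.0833333° lon, +0·0.0416667° lat → SW at lon 110.333°, lat -10°.
Cell spans 0.0833333° lon × 0.0416667° lat. Centre is SW corner plus half of each.
latitude 9.9792° S, longitude 110.3750° E.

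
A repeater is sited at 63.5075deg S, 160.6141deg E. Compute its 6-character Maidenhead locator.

Add 180° to longitude and 90° to latitude: 340.6141, 26.4925.
Field: lon ⌊340.6141/20⌋ = 17 → R; lat ⌊26.4925/10⌋ = 2 → C.
Square: lon ⌊0.6141/2⌋ = 0; lat ⌊6.4925/1⌋ = 6.
Subsquare: lon ⌊0.6141/0.0833333⌋ = 7 → h; lat ⌊0.4925/0.0416667⌋ = 11 → l.

RC06hl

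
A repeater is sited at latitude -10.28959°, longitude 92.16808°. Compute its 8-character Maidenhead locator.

NH69cr00

Offset from 180°W / 90°S: lon 272.16808°, lat 79.71041°.
Field: lon ⌊272.16808/20⌋ = 13 → N; lat ⌊79.71041/10⌋ = 7 → H.
Square: lon ⌊12.16808/2⌋ = 6; lat ⌊9.71041/1⌋ = 9.
Subsquare: lon ⌊0.16808/0.0833333⌋ = 2 → c; lat ⌊0.71041/0.0416667⌋ = 17 → r.
Extended square: lon ⌊0.00141/0.00833333⌋ = 0; lat ⌊0.00208/0.00416667⌋ = 0.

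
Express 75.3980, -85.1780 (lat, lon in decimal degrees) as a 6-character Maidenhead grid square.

EQ75jj

Shift to the Maidenhead origin (180°W, 90°S): lon 94.8220, lat 165.3980.
Field: lon ⌊94.8220/20⌋ = 4 → E; lat ⌊165.3980/10⌋ = 16 → Q.
Square: lon ⌊14.8220/2⌋ = 7; lat ⌊5.3980/1⌋ = 5.
Subsquare: lon ⌊0.8220/0.0833333⌋ = 9 → j; lat ⌊0.3980/0.0416667⌋ = 9 → j.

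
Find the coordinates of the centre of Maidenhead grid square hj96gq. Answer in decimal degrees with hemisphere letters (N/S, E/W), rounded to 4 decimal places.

Field H=7, J=9: +7·20° lon, +9·10° lat → SW at lon -40°, lat 0°.
Square 9, 6: +9·2° lon, +6·1° lat → SW at lon -22°, lat 6°.
Subsquare g=6, q=16: +6·0.0833333° lon, +16·0.0416667° lat → SW at lon -21.5°, lat 6.66667°.
Cell spans 0.0833333° lon × 0.0416667° lat. Centre is SW corner plus half of each.
latitude 6.6875° N, longitude 21.4583° W.

6.6875° N, 21.4583° W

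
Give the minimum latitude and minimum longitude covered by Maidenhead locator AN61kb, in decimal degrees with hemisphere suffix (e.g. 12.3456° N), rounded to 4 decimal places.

41.0417° N, 167.1667° W

Field A=0, N=13: +0·20° lon, +13·10° lat → SW at lon -180°, lat 40°.
Square 6, 1: +6·2° lon, +1·1° lat → SW at lon -168°, lat 41°.
Subsquare k=10, b=1: +10·0.0833333° lon, +1·0.0416667° lat → SW at lon -167.167°, lat 41.0417°.
latitude 41.0417° N, longitude 167.1667° W.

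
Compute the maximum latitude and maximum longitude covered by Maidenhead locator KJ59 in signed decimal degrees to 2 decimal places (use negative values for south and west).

10.00, 32.00

Field K=10, J=9: +10·20° lon, +9·10° lat → SW at lon 20°, lat 0°.
Square 5, 9: +5·2° lon, +9·1° lat → SW at lon 30°, lat 9°.
Cell spans 2° lon × 1° lat. NE corner is SW corner plus one full cell.
latitude 10.00, longitude 32.00.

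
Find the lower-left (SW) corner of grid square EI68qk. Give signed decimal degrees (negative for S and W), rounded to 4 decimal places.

-1.5833, -86.6667

Field E=4, I=8: +4·20° lon, +8·10° lat → SW at lon -100°, lat -10°.
Square 6, 8: +6·2° lon, +8·1° lat → SW at lon -88°, lat -2°.
Subsquare q=16, k=10: +16·0.0833333° lon, +10·0.0416667° lat → SW at lon -86.6667°, lat -1.58333°.
latitude -1.5833, longitude -86.6667.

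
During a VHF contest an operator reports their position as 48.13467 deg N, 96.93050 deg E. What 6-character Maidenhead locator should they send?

NN88ld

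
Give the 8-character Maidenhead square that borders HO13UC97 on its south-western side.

HO13uc86

Longitude extended square 9; −1 → 8.
Latitude extended square 7; −1 → 6.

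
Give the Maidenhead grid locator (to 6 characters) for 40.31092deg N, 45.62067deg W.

GN70eh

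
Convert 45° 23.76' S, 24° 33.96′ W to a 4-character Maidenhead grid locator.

HE74

Shift to the Maidenhead origin (180°W, 90°S): lon 155.43, lat 44.60.
Field (20°×10°, letters A–R): lon ⌊155.43/20⌋ = 7 → H; lat ⌊44.60/10⌋ = 4 → E.
Square (2°×1°, digits 0–9): lon ⌊15.43/2⌋ = 7; lat ⌊4.60/1⌋ = 4.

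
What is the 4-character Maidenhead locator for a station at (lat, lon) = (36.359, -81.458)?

Shift to the Maidenhead origin (180°W, 90°S): lon 98.54, lat 126.36.
Field: lon ⌊98.54/20⌋ = 4 → E; lat ⌊126.36/10⌋ = 12 → M.
Square: lon ⌊18.54/2⌋ = 9; lat ⌊6.36/1⌋ = 6.

EM96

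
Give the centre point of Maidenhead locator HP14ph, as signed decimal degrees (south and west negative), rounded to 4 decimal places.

Field H=7, P=15: +7·20° lon, +15·10° lat → SW at lon -40°, lat 60°.
Square 1, 4: +1·2° lon, +4·1° lat → SW at lon -38°, lat 64°.
Subsquare p=15, h=7: +15·0.0833333° lon, +7·0.0416667° lat → SW at lon -36.75°, lat 64.2917°.
Cell spans 0.0833333° lon × 0.0416667° lat. Centre is SW corner plus half of each.
latitude 64.3125, longitude -36.7083.

64.3125, -36.7083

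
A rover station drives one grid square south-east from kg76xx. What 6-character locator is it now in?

KG86aw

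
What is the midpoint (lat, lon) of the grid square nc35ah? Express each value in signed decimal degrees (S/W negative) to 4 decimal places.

-64.6875, 86.0417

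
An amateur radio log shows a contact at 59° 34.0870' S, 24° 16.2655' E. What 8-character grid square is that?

Shift to the Maidenhead origin (180°W, 90°S): lon 204.27109, lat 30.43188.
Field (20°×10°, letters A–R): 204.27109/20 → 10 → K, 30.43188/10 → 3 → D; chars KD.
Square (2°×1°, digits 0–9): 4.27109/2 → 2, 0.43188/1 → 0; chars 20.
Subsquare (5′×2.5′, letters a–x): 0.27109/0.0833333 → 3 → d, 0.43188/0.0416667 → 10 → k; chars dk.
Extended square (30″×15″, digits 0–9): 0.02109/0.00833333 → 2, 0.01522/0.00416667 → 3; chars 23.

KD20dk23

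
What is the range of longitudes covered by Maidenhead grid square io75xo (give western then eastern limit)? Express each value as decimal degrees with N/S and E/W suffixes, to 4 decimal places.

4.0833° W, 4.0000° W

Field I=8, O=14: +8·20° lon, +14·10° lat → SW at lon -20°, lat 50°.
Square 7, 5: +7·2° lon, +5·1° lat → SW at lon -6°, lat 55°.
Subsquare x=23, o=14: +23·0.0833333° lon, +14·0.0416667° lat → SW at lon -4.08333°, lat 55.5833°.
Cell spans 0.0833333° lon × 0.0416667° lat.
west 4.0833° W, east 4.0000° W.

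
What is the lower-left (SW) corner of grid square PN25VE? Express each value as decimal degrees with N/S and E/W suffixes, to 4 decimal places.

45.1667° N, 125.7500° E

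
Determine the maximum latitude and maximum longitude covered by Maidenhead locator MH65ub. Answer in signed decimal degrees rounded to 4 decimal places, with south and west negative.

Field M=12, H=7: +12·20° lon, +7·10° lat → SW at lon 60°, lat -20°.
Square 6, 5: +6·2° lon, +5·1° lat → SW at lon 72°, lat -15°.
Subsquare u=20, b=1: +20·0.0833333° lon, +1·0.0416667° lat → SW at lon 73.6667°, lat -14.9583°.
Cell spans 0.0833333° lon × 0.0416667° lat. NE corner is SW corner plus one full cell.
latitude -14.9167, longitude 73.7500.

-14.9167, 73.7500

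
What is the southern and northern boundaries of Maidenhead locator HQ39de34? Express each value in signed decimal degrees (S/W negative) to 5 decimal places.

79.18333, 79.18750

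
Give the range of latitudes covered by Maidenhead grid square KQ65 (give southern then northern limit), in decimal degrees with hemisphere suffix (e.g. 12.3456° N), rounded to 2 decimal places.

75.00° N, 76.00° N

Field K=10, Q=16: +10·20° lon, +16·10° lat → SW at lon 20°, lat 70°.
Square 6, 5: +6·2° lon, +5·1° lat → SW at lon 32°, lat 75°.
Cell spans 2° lon × 1° lat.
south 75.00° N, north 76.00° N.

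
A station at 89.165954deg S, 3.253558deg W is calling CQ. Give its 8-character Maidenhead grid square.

IA80iu90

Add 180° to longitude and 90° to latitude: 176.74644, 0.83405.
Field: lon ⌊176.74644/20⌋ = 8 → I; lat ⌊0.83405/10⌋ = 0 → A.
Square: lon ⌊16.74644/2⌋ = 8; lat ⌊0.83405/1⌋ = 0.
Subsquare: lon ⌊0.74644/0.0833333⌋ = 8 → i; lat ⌊0.83405/0.0416667⌋ = 20 → u.
Extended square: lon ⌊0.07978/0.00833333⌋ = 9; lat ⌊0.00071/0.00416667⌋ = 0.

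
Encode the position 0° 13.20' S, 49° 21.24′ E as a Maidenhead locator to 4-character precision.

LI49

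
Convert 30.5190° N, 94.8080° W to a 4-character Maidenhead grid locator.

Shift to the Maidenhead origin (180°W, 90°S): lon 85.19, lat 120.52.
Field: 85.19/20 → 4 → E, 120.52/10 → 12 → M; chars EM.
Square: 5.19/2 → 2, 0.52/1 → 0; chars 20.

EM20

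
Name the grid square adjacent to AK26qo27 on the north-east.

AK26qo38

Longitude extended square 2; +1 → 3.
Latitude extended square 7; +1 → 8.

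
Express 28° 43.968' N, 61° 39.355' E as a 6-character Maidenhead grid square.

Shift to the Maidenhead origin (180°W, 90°S): lon 241.6559, lat 118.7328.
Field: 241.6559/20 → 12 → M, 118.7328/10 → 11 → L; chars ML.
Square: 1.6559/2 → 0, 8.7328/1 → 8; chars 08.
Subsquare: 1.6559/0.0833333 → 19 → t, 0.7328/0.0416667 → 17 → r; chars tr.

ML08tr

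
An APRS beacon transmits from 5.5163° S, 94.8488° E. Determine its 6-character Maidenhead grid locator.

Add 180° to longitude and 90° to latitude: 274.8488, 84.4837.
Field (20°×10°, letters A–R): 274.8488/20 → 13 → N, 84.4837/10 → 8 → I; chars NI.
Square (2°×1°, digits 0–9): 14.8488/2 → 7, 4.4837/1 → 4; chars 74.
Subsquare (5′×2.5′, letters a–x): 0.8488/0.0833333 → 10 → k, 0.4837/0.0416667 → 11 → l; chars kl.

NI74kl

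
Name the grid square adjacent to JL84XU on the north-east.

JL94av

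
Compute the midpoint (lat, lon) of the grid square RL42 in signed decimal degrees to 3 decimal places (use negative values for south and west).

Field R=17, L=11: +17·20° lon, +11·10° lat → SW at lon 160°, lat 20°.
Square 4, 2: +4·2° lon, +2·1° lat → SW at lon 168°, lat 22°.
Cell spans 2° lon × 1° lat. Centre is SW corner plus half of each.
latitude 22.500, longitude 169.000.

22.500, 169.000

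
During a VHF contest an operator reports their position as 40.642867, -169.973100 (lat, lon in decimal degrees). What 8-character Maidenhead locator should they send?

Offset from 180°W / 90°S: lon 10.02690°, lat 130.64287°.
Field: 10.02690/20 → 0 → A, 130.64287/10 → 13 → N; chars AN.
Square: 10.02690/2 → 5, 0.64287/1 → 0; chars 50.
Subsquare: 0.02690/0.0833333 → 0 → a, 0.64287/0.0416667 → 15 → p; chars ap.
Extended square: 0.02690/0.00833333 → 3, 0.01787/0.00416667 → 4; chars 34.

AN50ap34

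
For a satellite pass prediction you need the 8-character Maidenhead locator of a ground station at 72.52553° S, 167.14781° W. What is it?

Shift to the Maidenhead origin (180°W, 90°S): lon 12.85219, lat 17.47447.
Field: lon ⌊12.85219/20⌋ = 0 → A; lat ⌊17.47447/10⌋ = 1 → B.
Square: lon ⌊12.85219/2⌋ = 6; lat ⌊7.47447/1⌋ = 7.
Subsquare: lon ⌊0.85219/0.0833333⌋ = 10 → k; lat ⌊0.47447/0.0416667⌋ = 11 → l.
Extended square: lon ⌊0.01886/0.00833333⌋ = 2; lat ⌊0.01614/0.00416667⌋ = 3.

AB67kl23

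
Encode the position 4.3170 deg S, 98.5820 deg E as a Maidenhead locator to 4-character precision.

NI95

Offset from 180°W / 90°S: lon 278.58°, lat 85.68°.
Field: lon ⌊278.58/20⌋ = 13 → N; lat ⌊85.68/10⌋ = 8 → I.
Square: lon ⌊18.58/2⌋ = 9; lat ⌊5.68/1⌋ = 5.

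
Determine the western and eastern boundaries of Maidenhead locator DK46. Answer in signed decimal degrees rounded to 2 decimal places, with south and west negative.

Field D=3, K=10: +3·20° lon, +10·10° lat → SW at lon -120°, lat 10°.
Square 4, 6: +4·2° lon, +6·1° lat → SW at lon -112°, lat 16°.
Cell spans 2° lon × 1° lat.
west -112.00, east -110.00.

-112.00, -110.00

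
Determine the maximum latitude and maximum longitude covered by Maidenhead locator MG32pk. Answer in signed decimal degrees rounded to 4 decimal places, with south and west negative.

-27.5417, 67.3333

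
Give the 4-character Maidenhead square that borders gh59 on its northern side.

Latitude square 9; +1 → 10, wraps to 0, carry into field.
Latitude field H = 7; +1 → 8 = I.
The longitude characters are unchanged.

GI50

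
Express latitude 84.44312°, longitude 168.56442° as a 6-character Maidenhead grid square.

Shift to the Maidenhead origin (180°W, 90°S): lon 348.5644, lat 174.4431.
Field: lon ⌊348.5644/20⌋ = 17 → R; lat ⌊174.4431/10⌋ = 17 → R.
Square: lon ⌊8.5644/2⌋ = 4; lat ⌊4.4431/1⌋ = 4.
Subsquare: lon ⌊0.5644/0.0833333⌋ = 6 → g; lat ⌊0.4431/0.0416667⌋ = 10 → k.

RR44gk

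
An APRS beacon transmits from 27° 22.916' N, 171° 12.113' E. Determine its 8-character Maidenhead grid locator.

Shift to the Maidenhead origin (180°W, 90°S): lon 351.20188, lat 117.38193.
Field: 351.20188/20 → 17 → R, 117.38193/10 → 11 → L; chars RL.
Square: 11.20188/2 → 5, 7.38193/1 → 7; chars 57.
Subsquare: 1.20188/0.0833333 → 14 → o, 0.38193/0.0416667 → 9 → j; chars oj.
Extended square: 0.03522/0.00833333 → 4, 0.00693/0.00416667 → 1; chars 41.

RL57oj41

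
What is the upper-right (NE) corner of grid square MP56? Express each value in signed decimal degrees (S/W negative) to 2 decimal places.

67.00, 72.00

Field M=12, P=15: +12·20° lon, +15·10° lat → SW at lon 60°, lat 60°.
Square 5, 6: +5·2° lon, +6·1° lat → SW at lon 70°, lat 66°.
Cell spans 2° lon × 1° lat. NE corner is SW corner plus one full cell.
latitude 67.00, longitude 72.00.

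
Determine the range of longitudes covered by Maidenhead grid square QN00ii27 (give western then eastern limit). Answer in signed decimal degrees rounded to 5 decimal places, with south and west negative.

Field Q=16, N=13: +16·20° lon, +13·10° lat → SW at lon 140°, lat 40°.
Square 0, 0: +0·2° lon, +0·1° lat → SW at lon 140°, lat 40°.
Subsquare i=8, i=8: +8·0.0833333° lon, +8·0.0416667° lat → SW at lon 140.667°, lat 40.3333°.
Extended square 2, 7: +2·0.00833333° lon, +7·0.00416667° lat → SW at lon 140.683°, lat 40.3625°.
Cell spans 0.00833333° lon × 0.00416667° lat.
west 140.68333, east 140.69167.

140.68333, 140.69167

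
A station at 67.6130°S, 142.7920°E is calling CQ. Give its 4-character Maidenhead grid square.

QC12

Add 180° to longitude and 90° to latitude: 322.79, 22.39.
Field: lon ⌊322.79/20⌋ = 16 → Q; lat ⌊22.39/10⌋ = 2 → C.
Square: lon ⌊2.79/2⌋ = 1; lat ⌊2.39/1⌋ = 2.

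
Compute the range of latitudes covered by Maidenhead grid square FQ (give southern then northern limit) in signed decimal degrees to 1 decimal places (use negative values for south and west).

Field F=5, Q=16: +5·20° lon, +16·10° lat → SW at lon -80°, lat 70°.
Cell spans 20° lon × 10° lat.
south 70.0, north 80.0.

70.0, 80.0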